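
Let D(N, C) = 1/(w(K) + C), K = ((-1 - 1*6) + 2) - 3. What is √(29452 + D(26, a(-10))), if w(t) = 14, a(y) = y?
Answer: √117809/2 ≈ 171.62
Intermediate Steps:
K = -8 (K = ((-1 - 6) + 2) - 3 = (-7 + 2) - 3 = -5 - 3 = -8)
D(N, C) = 1/(14 + C)
√(29452 + D(26, a(-10))) = √(29452 + 1/(14 - 10)) = √(29452 + 1/4) = √(29452 + ¼) = √(117809/4) = √117809/2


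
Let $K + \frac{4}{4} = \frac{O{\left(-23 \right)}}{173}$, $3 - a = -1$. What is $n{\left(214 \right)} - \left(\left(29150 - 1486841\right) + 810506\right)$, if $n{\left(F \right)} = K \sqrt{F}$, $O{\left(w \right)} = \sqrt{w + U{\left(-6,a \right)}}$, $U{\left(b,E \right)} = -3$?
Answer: $647185 + \frac{\sqrt{214} \left(-173 + i \sqrt{26}\right)}{173} \approx 6.4717 \cdot 10^{5} + 0.43117 i$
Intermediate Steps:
$a = 4$ ($a = 3 - -1 = 3 + 1 = 4$)
$O{\left(w \right)} = \sqrt{-3 + w}$ ($O{\left(w \right)} = \sqrt{w - 3} = \sqrt{-3 + w}$)
$K = -1 + \frac{i \sqrt{26}}{173}$ ($K = -1 + \frac{\sqrt{-3 - 23}}{173} = -1 + \sqrt{-26} \cdot \frac{1}{173} = -1 + i \sqrt{26} \cdot \frac{1}{173} = -1 + \frac{i \sqrt{26}}{173} \approx -1.0 + 0.029474 i$)
$n{\left(F \right)} = \sqrt{F} \left(-1 + \frac{i \sqrt{26}}{173}\right)$ ($n{\left(F \right)} = \left(-1 + \frac{i \sqrt{26}}{173}\right) \sqrt{F} = \sqrt{F} \left(-1 + \frac{i \sqrt{26}}{173}\right)$)
$n{\left(214 \right)} - \left(\left(29150 - 1486841\right) + 810506\right) = \frac{\sqrt{214} \left(-173 + i \sqrt{26}\right)}{173} - \left(\left(29150 - 1486841\right) + 810506\right) = \frac{\sqrt{214} \left(-173 + i \sqrt{26}\right)}{173} - \left(-1457691 + 810506\right) = \frac{\sqrt{214} \left(-173 + i \sqrt{26}\right)}{173} - -647185 = \frac{\sqrt{214} \left(-173 + i \sqrt{26}\right)}{173} + 647185 = 647185 + \frac{\sqrt{214} \left(-173 + i \sqrt{26}\right)}{173}$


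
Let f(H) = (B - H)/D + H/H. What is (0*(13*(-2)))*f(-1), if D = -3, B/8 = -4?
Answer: 0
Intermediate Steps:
B = -32 (B = 8*(-4) = -32)
f(H) = 35/3 + H/3 (f(H) = (-32 - H)/(-3) + H/H = (-32 - H)*(-⅓) + 1 = (32/3 + H/3) + 1 = 35/3 + H/3)
(0*(13*(-2)))*f(-1) = (0*(13*(-2)))*(35/3 + (⅓)*(-1)) = (0*(-26))*(35/3 - ⅓) = 0*(34/3) = 0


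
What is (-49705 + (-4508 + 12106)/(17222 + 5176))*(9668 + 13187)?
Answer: -12722064246080/11199 ≈ -1.1360e+9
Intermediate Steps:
(-49705 + (-4508 + 12106)/(17222 + 5176))*(9668 + 13187) = (-49705 + 7598/22398)*22855 = (-49705 + 7598*(1/22398))*22855 = (-49705 + 3799/11199)*22855 = -556642496/11199*22855 = -12722064246080/11199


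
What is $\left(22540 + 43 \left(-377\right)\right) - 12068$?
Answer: $-5739$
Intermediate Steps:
$\left(22540 + 43 \left(-377\right)\right) - 12068 = \left(22540 - 16211\right) - 12068 = 6329 - 12068 = -5739$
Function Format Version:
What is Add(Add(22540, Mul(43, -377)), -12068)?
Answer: -5739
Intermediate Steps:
Add(Add(22540, Mul(43, -377)), -12068) = Add(Add(22540, -16211), -12068) = Add(6329, -12068) = -5739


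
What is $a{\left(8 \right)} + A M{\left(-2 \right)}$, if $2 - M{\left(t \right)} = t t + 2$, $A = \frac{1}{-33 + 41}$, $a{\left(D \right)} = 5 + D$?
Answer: $\frac{25}{2} \approx 12.5$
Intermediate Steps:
$A = \frac{1}{8} \approx 0.125$
$M{\left(t \right)} = - t^{2}$ ($M{\left(t \right)} = 2 - \left(t t + 2\right) = 2 - \left(t^{2} + 2\right) = 2 - \left(2 + t^{2}\right) = - t^{2}$)
$a{\left(8 \right)} + A M{\left(-2 \right)} = \left(5 + 8\right) + \frac{\left(-1\right) \left(-2\right)^{2}}{8} = 13 + \frac{\left(-1\right) 4}{8} = 13 + \frac{1}{8} \left(-4\right) = 13 - \frac{1}{2} = \frac{25}{2}$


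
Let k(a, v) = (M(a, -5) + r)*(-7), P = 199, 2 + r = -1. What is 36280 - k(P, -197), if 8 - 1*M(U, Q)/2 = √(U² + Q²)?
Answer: 36371 - 14*√39626 ≈ 33584.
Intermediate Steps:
r = -3 (r = -2 - 1 = -3)
M(U, Q) = 16 - 2*√(Q² + U²) (M(U, Q) = 16 - 2*√(U² + Q²) = 16 - 2*√(Q² + U²))
k(a, v) = -91 + 14*√(25 + a²) (k(a, v) = ((16 - 2*√((-5)² + a²)) - 3)*(-7) = ((16 - 2*√(25 + a²)) - 3)*(-7) = (13 - 2*√(25 + a²))*(-7) = -91 + 14*√(25 + a²))
36280 - k(P, -197) = 36280 - (-91 + 14*√(25 + 199²)) = 36280 - (-91 + 14*√(25 + 39601)) = 36280 - (-91 + 14*√39626) = 36280 + (91 - 14*√39626) = 36371 - 14*√39626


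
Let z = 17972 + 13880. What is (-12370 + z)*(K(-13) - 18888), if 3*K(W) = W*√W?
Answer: -367976016 - 84422*I*√13 ≈ -3.6798e+8 - 3.0439e+5*I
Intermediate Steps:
z = 31852
K(W) = W^(3/2)/3 (K(W) = (W*√W)/3 = W^(3/2)/3)
(-12370 + z)*(K(-13) - 18888) = (-12370 + 31852)*((-13)^(3/2)/3 - 18888) = 19482*((-13*I*√13)/3 - 18888) = 19482*(-13*I*√13/3 - 18888) = 19482*(-18888 - 13*I*√13/3) = -367976016 - 84422*I*√13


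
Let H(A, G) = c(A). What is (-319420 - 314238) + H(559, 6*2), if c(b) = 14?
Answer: -633644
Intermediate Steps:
H(A, G) = 14
(-319420 - 314238) + H(559, 6*2) = (-319420 - 314238) + 14 = -633658 + 14 = -633644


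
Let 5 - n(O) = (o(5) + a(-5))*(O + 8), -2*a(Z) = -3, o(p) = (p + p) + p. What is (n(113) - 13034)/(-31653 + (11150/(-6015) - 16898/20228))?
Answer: 182817392121/385159264093 ≈ 0.47465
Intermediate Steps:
o(p) = 3*p (o(p) = 2*p + p = 3*p)
a(Z) = 3/2 (a(Z) = -½*(-3) = 3/2)
n(O) = -127 - 33*O/2 (n(O) = 5 - (3*5 + 3/2)*(O + 8) = 5 - (15 + 3/2)*(8 + O) = 5 - 33*(8 + O)/2 = 5 - (132 + 33*O/2) = 5 + (-132 - 33*O/2) = -127 - 33*O/2)
(n(113) - 13034)/(-31653 + (11150/(-6015) - 16898/20228)) = ((-127 - 33/2*113) - 13034)/(-31653 + (11150/(-6015) - 16898/20228)) = ((-127 - 3729/2) - 13034)/(-31653 + (11150*(-1/6015) - 16898*1/20228)) = (-3983/2 - 13034)/(-31653 + (-2230/1203 - 8449/10114)) = -30051/(2*(-31653 - 32718367/12167142)) = -30051/(2*(-385159264093/12167142)) = -30051/2*(-12167142/385159264093) = 182817392121/385159264093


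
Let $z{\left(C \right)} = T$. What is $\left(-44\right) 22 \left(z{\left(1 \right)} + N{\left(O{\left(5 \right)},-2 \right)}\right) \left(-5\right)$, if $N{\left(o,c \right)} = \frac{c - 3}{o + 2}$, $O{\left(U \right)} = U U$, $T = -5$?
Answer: $- \frac{677600}{27} \approx -25096.0$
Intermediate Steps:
$O{\left(U \right)} = U^{2}$
$z{\left(C \right)} = -5$
$N{\left(o,c \right)} = \frac{-3 + c}{2 + o}$
$\left(-44\right) 22 \left(z{\left(1 \right)} + N{\left(O{\left(5 \right)},-2 \right)}\right) \left(-5\right) = \left(-44\right) 22 \left(-5 + \frac{-3 - 2}{2 + 5^{2}}\right) \left(-5\right) = - 968 \left(-5 + \frac{1}{2 + 25} \left(-5\right)\right) \left(-5\right) = - 968 \left(-5 + \frac{1}{27} \left(-5\right)\right) \left(-5\right) = - 968 \left(-5 - \frac{5}{27}\right) \left(-5\right) = - 968 \left(\left(- \frac{140}{27}\right) \left(-5\right)\right) = \left(-968\right) \frac{700}{27} = - \frac{677600}{27}$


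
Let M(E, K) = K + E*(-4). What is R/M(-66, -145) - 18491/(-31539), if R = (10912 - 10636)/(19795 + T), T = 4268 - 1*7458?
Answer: 4060758701/6924545145 ≈ 0.58643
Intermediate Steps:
T = -3190 (T = 4268 - 7458 = -3190)
R = 92/5535 (R = (10912 - 10636)/(19795 - 3190) = 276/16605 = 276*(1/16605) = 92/5535 ≈ 0.016622)
M(E, K) = K - 4*E
R/M(-66, -145) - 18491/(-31539) = 92/(5535*(-145 - 4*(-66))) - 18491/(-31539) = 92/(5535*(-145 + 264)) - 18491*(-1/31539) = (92/5535)/119 + 18491/31539 = (92/5535)*(1/119) + 18491/31539 = 92/658665 + 18491/31539 = 4060758701/6924545145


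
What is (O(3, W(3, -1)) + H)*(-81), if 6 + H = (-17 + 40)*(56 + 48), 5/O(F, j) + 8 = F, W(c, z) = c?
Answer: -193185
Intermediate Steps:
O(F, j) = 5/(-8 + F)
H = 2386 (H = -6 + (-17 + 40)*(56 + 48) = -6 + 23*104 = -6 + 2392 = 2386)
(O(3, W(3, -1)) + H)*(-81) = (5/(-8 + 3) + 2386)*(-81) = (5/(-5) + 2386)*(-81) = (5*(-⅕) + 2386)*(-81) = (-1 + 2386)*(-81) = 2385*(-81) = -193185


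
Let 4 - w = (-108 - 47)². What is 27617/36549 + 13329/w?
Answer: 19580704/97549281 ≈ 0.20073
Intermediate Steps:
w = -24021 (w = 4 - (-108 - 47)² = 4 - 1*(-155)² = 4 - 1*24025 = 4 - 24025 = -24021)
27617/36549 + 13329/w = 27617/36549 + 13329/(-24021) = 27617*(1/36549) + 13329*(-1/24021) = 27617/36549 - 1481/2669 = 19580704/97549281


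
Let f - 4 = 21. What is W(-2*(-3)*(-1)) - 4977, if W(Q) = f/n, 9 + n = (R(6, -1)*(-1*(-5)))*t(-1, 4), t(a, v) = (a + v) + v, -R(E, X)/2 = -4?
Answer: -1348742/271 ≈ -4976.9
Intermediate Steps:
R(E, X) = 8 (R(E, X) = -2*(-4) = 8)
t(a, v) = a + 2*v
f = 25 (f = 4 + 21 = 25)
n = 271 (n = -9 + (8*(-1*(-5)))*(-1 + 2*4) = -9 + (8*5)*(-1 + 8) = -9 + 40*7 = -9 + 280 = 271)
W(Q) = 25/271
W(-2*(-3)*(-1)) - 4977 = 25/271 - 4977 = -1348742/271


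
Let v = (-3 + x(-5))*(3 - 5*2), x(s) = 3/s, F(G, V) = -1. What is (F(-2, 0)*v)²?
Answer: 15876/25 ≈ 635.04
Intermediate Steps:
v = 126/5 (v = (-3 + 3/(-5))*(3 - 5*2) = (-3 + 3*(-⅕))*(3 - 10) = (-3 - ⅗)*(-7) = -18/5*(-7) = 126/5 ≈ 25.200)
(F(-2, 0)*v)² = (-1*126/5)² = (-126/5)² = 15876/25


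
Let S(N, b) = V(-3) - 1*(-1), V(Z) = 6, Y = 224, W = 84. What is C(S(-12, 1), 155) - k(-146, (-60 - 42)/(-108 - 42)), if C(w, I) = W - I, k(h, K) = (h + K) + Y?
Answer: -3742/25 ≈ -149.68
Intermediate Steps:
k(h, K) = 224 + K + h (k(h, K) = (h + K) + 224 = (K + h) + 224 = 224 + K + h)
S(N, b) = 7 (S(N, b) = 6 - 1*(-1) = 6 + 1 = 7)
C(w, I) = 84 - I
C(S(-12, 1), 155) - k(-146, (-60 - 42)/(-108 - 42)) = (84 - 1*155) - (224 + (-60 - 42)/(-108 - 42) - 146) = (84 - 155) - (224 - 102/(-150) - 146) = -71 - (224 - 102*(-1/150) - 146) = -71 - (224 + 17/25 - 146) = -71 - 1*1967/25 = -71 - 1967/25 = -3742/25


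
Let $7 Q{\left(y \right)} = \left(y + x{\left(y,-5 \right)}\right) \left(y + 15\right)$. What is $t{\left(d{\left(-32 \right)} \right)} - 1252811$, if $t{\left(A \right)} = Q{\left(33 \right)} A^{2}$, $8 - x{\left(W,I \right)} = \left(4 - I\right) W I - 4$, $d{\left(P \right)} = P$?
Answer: $\frac{66432883}{7} \approx 9.4904 \cdot 10^{6}$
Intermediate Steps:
$x{\left(W,I \right)} = 12 - I W \left(4 - I\right)$ ($x{\left(W,I \right)} = 8 - \left(\left(4 - I\right) W I - 4\right) = 8 - \left(W \left(4 - I\right) I - 4\right) = 8 - \left(I W \left(4 - I\right) - 4\right) = 8 - \left(-4 + I W \left(4 - I\right)\right) = 12 - I W \left(4 - I\right)$)
$Q{\left(y \right)} = \frac{\left(12 + 46 y\right) \left(15 + y\right)}{7}$ ($Q{\left(y \right)} = \frac{\left(y + \left(12 + y \left(-5\right)^{2} - - 20 y\right)\right) \left(y + 15\right)}{7} = \frac{\left(y + \left(12 + y 25 + 20 y\right)\right) \left(15 + y\right)}{7} = \frac{\left(y + \left(12 + 25 y + 20 y\right)\right) \left(15 + y\right)}{7} = \frac{\left(y + \left(12 + 45 y\right)\right) \left(15 + y\right)}{7} = \frac{\left(12 + 46 y\right) \left(15 + y\right)}{7}$)
$t{\left(A \right)} = \frac{73440 A^{2}}{7}$ ($t{\left(A \right)} = \left(\frac{180}{7} + \frac{46 \cdot 33^{2}}{7} + \frac{702}{7} \cdot 33\right) A^{2} = \left(\frac{180}{7} + \frac{46}{7} \cdot 1089 + \frac{23166}{7}\right) A^{2} = \left(\frac{180}{7} + \frac{50094}{7} + \frac{23166}{7}\right) A^{2} = \frac{73440 A^{2}}{7}$)
$t{\left(d{\left(-32 \right)} \right)} - 1252811 = \frac{73440 \left(-32\right)^{2}}{7} - 1252811 = \frac{73440}{7} \cdot 1024 - 1252811 = \frac{75202560}{7} - 1252811 = \frac{66432883}{7}$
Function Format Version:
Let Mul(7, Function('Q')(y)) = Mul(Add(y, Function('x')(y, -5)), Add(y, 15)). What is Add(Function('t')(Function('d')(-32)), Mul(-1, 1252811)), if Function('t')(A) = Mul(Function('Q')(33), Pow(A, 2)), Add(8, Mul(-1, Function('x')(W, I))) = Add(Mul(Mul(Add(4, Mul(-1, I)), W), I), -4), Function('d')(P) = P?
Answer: Rational(66432883, 7) ≈ 9.4904e+6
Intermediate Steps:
Function('x')(W, I) = Add(12, Mul(-1, I, W, Add(4, Mul(-1, I)))) (Function('x')(W, I) = Add(8, Mul(-1, Add(Mul(Mul(Add(4, Mul(-1, I)), W), I), -4))) = Add(8, Mul(-1, Add(Mul(Mul(W, Add(4, Mul(-1, I))), I), -4))) = Add(8, Mul(-1, Add(Mul(I, W, Add(4, Mul(-1, I))), -4))) = Add(8, Mul(-1, Add(-4, Mul(I, W, Add(4, Mul(-1, I)))))) = Add(8, Add(4, Mul(-1, I, W, Add(4, Mul(-1, I))))) = Add(12, Mul(-1, I, W, Add(4, Mul(-1, I)))))
Function('Q')(y) = Mul(Rational(1, 7), Add(12, Mul(46, y)), Add(15, y)) (Function('Q')(y) = Mul(Rational(1, 7), Mul(Add(y, Add(12, Mul(y, Pow(-5, 2)), Mul(-4, -5, y))), Add(y, 15))) = Mul(Rational(1, 7), Mul(Add(y, Add(12, Mul(y, 25), Mul(20, y))), Add(15, y))) = Mul(Rational(1, 7), Mul(Add(y, Add(12, Mul(25, y), Mul(20, y))), Add(15, y))) = Mul(Rational(1, 7), Mul(Add(y, Add(12, Mul(45, y))), Add(15, y))) = Mul(Rational(1, 7), Mul(Add(12, Mul(46, y)), Add(15, y))) = Mul(Rational(1, 7), Add(12, Mul(46, y)), Add(15, y)))
Function('t')(A) = Mul(Rational(73440, 7), Pow(A, 2)) (Function('t')(A) = Mul(Add(Rational(180, 7), Mul(Rational(46, 7), Pow(33, 2)), Mul(Rational(702, 7), 33)), Pow(A, 2)) = Mul(Add(Rational(180, 7), Mul(Rational(46, 7), 1089), Rational(23166, 7)), Pow(A, 2)) = Mul(Add(Rational(180, 7), Rational(50094, 7), Rational(23166, 7)), Pow(A, 2)) = Mul(Rational(73440, 7), Pow(A, 2)))
Add(Function('t')(Function('d')(-32)), Mul(-1, 1252811)) = Add(Mul(Rational(73440, 7), Pow(-32, 2)), Mul(-1, 1252811)) = Add(Mul(Rational(73440, 7), 1024), -1252811) = Add(Rational(75202560, 7), -1252811) = Rational(66432883, 7)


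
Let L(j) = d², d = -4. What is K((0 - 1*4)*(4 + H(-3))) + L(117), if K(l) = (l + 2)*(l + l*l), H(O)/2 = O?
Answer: 736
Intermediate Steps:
H(O) = 2*O
K(l) = (2 + l)*(l + l²)
L(j) = 16 (L(j) = (-4)² = 16)
K((0 - 1*4)*(4 + H(-3))) + L(117) = ((0 - 1*4)*(4 + 2*(-3)))*(2 + ((0 - 1*4)*(4 + 2*(-3)))² + 3*((0 - 1*4)*(4 + 2*(-3)))) + 16 = ((0 - 4)*(4 - 6))*(2 + ((0 - 4)*(4 - 6))² + 3*((0 - 4)*(4 - 6))) + 16 = (-4*(-2))*(2 + (-4*(-2))² + 3*(-4*(-2))) + 16 = 8*(2 + 8² + 3*8) + 16 = 8*(2 + 64 + 24) + 16 = 8*90 + 16 = 720 + 16 = 736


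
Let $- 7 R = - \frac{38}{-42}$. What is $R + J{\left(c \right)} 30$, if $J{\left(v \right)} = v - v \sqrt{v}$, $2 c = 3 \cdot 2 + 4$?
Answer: $\frac{22031}{147} - 150 \sqrt{5} \approx -185.54$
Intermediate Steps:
$c = 5$ ($c = \frac{3 \cdot 2 + 4}{2} = \frac{6 + 4}{2} = \frac{1}{2} \cdot 10 = 5$)
$R = - \frac{19}{147}$ ($R = - \frac{\left(-38\right) \frac{1}{-42}}{7} = - \frac{\left(-38\right) \left(- \frac{1}{42}\right)}{7} = \left(- \frac{1}{7}\right) \frac{19}{21} = - \frac{19}{147} \approx -0.12925$)
$J{\left(v \right)} = v - v^{\frac{3}{2}}$
$R + J{\left(c \right)} 30 = - \frac{19}{147} + \left(5 - 5^{\frac{3}{2}}\right) 30 = - \frac{19}{147} + \left(5 - 5 \sqrt{5}\right) 30 = - \frac{19}{147} + \left(150 - 150 \sqrt{5}\right) = \frac{22031}{147} - 150 \sqrt{5}$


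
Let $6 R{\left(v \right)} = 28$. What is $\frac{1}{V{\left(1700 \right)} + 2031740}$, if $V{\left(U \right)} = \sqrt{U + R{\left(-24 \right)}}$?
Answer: $\frac{3047610}{6191951138843} - \frac{\sqrt{15342}}{12383902277686} \approx 4.9218 \cdot 10^{-7}$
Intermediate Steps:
$R{\left(v \right)} = \frac{14}{3}$ ($R{\left(v \right)} = \frac{1}{6} \cdot 28 = \frac{14}{3}$)
$V{\left(U \right)} = \sqrt{\frac{14}{3} + U}$ ($V{\left(U \right)} = \sqrt{U + \frac{14}{3}} = \sqrt{\frac{14}{3} + U}$)
$\frac{1}{V{\left(1700 \right)} + 2031740} = \frac{1}{\frac{\sqrt{42 + 9 \cdot 1700}}{3} + 2031740} = \frac{1}{\frac{\sqrt{42 + 15300}}{3} + 2031740} = \frac{1}{\frac{\sqrt{15342}}{3} + 2031740} = \frac{1}{2031740 + \frac{\sqrt{15342}}{3}}$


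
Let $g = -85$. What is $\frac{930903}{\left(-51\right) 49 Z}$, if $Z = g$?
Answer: $\frac{18253}{4165} \approx 4.3825$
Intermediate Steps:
$Z = -85$
$\frac{930903}{\left(-51\right) 49 Z} = \frac{930903}{\left(-51\right) 49 \left(-85\right)} = \frac{930903}{\left(-2499\right) \left(-85\right)} = \frac{930903}{212415} = 930903 \cdot \frac{1}{212415} = \frac{18253}{4165}$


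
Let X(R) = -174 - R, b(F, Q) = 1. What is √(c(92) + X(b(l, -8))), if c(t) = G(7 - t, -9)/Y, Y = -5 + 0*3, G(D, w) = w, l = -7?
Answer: I*√4330/5 ≈ 13.161*I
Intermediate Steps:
Y = -5 (Y = -5 + 0 = -5)
c(t) = 9/5 (c(t) = -9/(-5) = -9*(-⅕) = 9/5)
√(c(92) + X(b(l, -8))) = √(9/5 + (-174 - 1*1)) = √(9/5 + (-174 - 1)) = √(9/5 - 175) = √(-866/5) = I*√4330/5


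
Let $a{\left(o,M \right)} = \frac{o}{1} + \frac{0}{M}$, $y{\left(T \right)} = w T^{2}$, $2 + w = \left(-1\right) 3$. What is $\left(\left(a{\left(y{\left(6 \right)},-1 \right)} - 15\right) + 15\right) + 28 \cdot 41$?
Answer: $968$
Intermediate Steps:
$w = -5$ ($w = -2 - 3 = -5$)
$y{\left(T \right)} = - 5 T^{2}$
$a{\left(o,M \right)} = o$ ($a{\left(o,M \right)} = o 1 + 0 = o + 0 = o$)
$\left(\left(a{\left(y{\left(6 \right)},-1 \right)} - 15\right) + 15\right) + 28 \cdot 41 = \left(\left(- 5 \cdot 6^{2} - 15\right) + 15\right) + 28 \cdot 41 = \left(\left(\left(-5\right) 36 - 15\right) + 15\right) + 1148 = \left(\left(-180 - 15\right) + 15\right) + 1148 = \left(-195 + 15\right) + 1148 = -180 + 1148 = 968$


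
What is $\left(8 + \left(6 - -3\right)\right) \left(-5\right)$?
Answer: $-85$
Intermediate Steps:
$\left(8 + \left(6 - -3\right)\right) \left(-5\right) = \left(8 + \left(6 + 3\right)\right) \left(-5\right) = \left(8 + 9\right) \left(-5\right) = 17 \left(-5\right) = -85$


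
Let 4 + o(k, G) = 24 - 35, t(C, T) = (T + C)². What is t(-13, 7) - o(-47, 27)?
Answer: 51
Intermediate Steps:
t(C, T) = (C + T)²
o(k, G) = -15 (o(k, G) = -4 + (24 - 35) = -4 - 11 = -15)
t(-13, 7) - o(-47, 27) = (-13 + 7)² - 1*(-15) = (-6)² + 15 = 36 + 15 = 51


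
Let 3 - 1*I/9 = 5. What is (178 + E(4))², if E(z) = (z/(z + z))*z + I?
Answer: 26244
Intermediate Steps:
I = -18 (I = 27 - 9*5 = 27 - 45 = -18)
E(z) = -18 + z/2 (E(z) = (z/(z + z))*z - 18 = (z/((2*z)))*z - 18 = ((1/(2*z))*z)*z - 18 = z/2 - 18 = -18 + z/2)
(178 + E(4))² = (178 + (-18 + (½)*4))² = (178 + (-18 + 2))² = (178 - 16)² = 162² = 26244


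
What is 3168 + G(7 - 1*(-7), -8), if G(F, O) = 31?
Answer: 3199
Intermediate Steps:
3168 + G(7 - 1*(-7), -8) = 3168 + 31 = 3199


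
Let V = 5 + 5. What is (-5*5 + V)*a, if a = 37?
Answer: -555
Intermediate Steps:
V = 10
(-5*5 + V)*a = (-5*5 + 10)*37 = (-25 + 10)*37 = -15*37 = -555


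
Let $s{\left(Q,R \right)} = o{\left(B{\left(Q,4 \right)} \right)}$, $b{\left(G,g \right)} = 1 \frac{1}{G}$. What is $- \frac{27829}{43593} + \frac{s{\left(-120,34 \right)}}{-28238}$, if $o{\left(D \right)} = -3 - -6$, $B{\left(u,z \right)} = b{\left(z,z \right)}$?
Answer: $- \frac{785966081}{1230979134} \approx -0.63849$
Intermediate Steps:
$b{\left(G,g \right)} = \frac{1}{G}$
$B{\left(u,z \right)} = \frac{1}{z}$
$o{\left(D \right)} = 3$ ($o{\left(D \right)} = -3 + 6 = 3$)
$s{\left(Q,R \right)} = 3$
$- \frac{27829}{43593} + \frac{s{\left(-120,34 \right)}}{-28238} = - \frac{27829}{43593} + \frac{3}{-28238} = \left(-27829\right) \frac{1}{43593} + 3 \left(- \frac{1}{28238}\right) = - \frac{27829}{43593} - \frac{3}{28238} = - \frac{785966081}{1230979134}$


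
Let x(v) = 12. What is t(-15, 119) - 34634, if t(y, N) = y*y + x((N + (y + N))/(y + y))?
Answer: -34397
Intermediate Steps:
t(y, N) = 12 + y**2 (t(y, N) = y*y + 12 = y**2 + 12 = 12 + y**2)
t(-15, 119) - 34634 = (12 + (-15)**2) - 34634 = (12 + 225) - 34634 = 237 - 34634 = -34397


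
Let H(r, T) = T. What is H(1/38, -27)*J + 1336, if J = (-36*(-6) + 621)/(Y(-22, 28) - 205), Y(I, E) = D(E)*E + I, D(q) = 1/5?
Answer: 58961/41 ≈ 1438.1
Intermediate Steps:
D(q) = ⅕
Y(I, E) = I + E/5 (Y(I, E) = E/5 + I = I + E/5)
J = -155/41 (J = (-36*(-6) + 621)/((-22 + (⅕)*28) - 205) = (216 + 621)/((-22 + 28/5) - 205) = 837/(-82/5 - 205) = 837/(-1107/5) = 837*(-5/1107) = -155/41 ≈ -3.7805)
H(1/38, -27)*J + 1336 = -27*(-155/41) + 1336 = 4185/41 + 1336 = 58961/41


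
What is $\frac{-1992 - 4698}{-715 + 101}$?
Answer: $\frac{3345}{307} \approx 10.896$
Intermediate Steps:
$\frac{-1992 - 4698}{-715 + 101} = - \frac{6690}{-614} = \left(-6690\right) \left(- \frac{1}{614}\right) = \frac{3345}{307}$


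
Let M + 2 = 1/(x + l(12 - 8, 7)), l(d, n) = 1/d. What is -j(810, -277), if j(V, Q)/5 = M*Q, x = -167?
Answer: -1853130/667 ≈ -2778.3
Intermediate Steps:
M = -1338/667 (M = -2 + 1/(-167 + 1/(12 - 8)) = -2 + 1/(-167 + 1/4) = -2 + 1/(-667/4) = -2 - 4/667 = -1338/667 ≈ -2.0060)
j(V, Q) = -6690*Q/667 (j(V, Q) = 5*(-1338*Q/667) = -6690*Q/667)
-j(810, -277) = -(-6690)*(-277)/667 = -1*1853130/667 = -1853130/667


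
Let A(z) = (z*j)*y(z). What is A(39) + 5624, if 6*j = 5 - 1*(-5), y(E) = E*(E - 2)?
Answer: 99419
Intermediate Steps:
y(E) = E*(-2 + E)
j = 5/3 (j = (5 - 1*(-5))/6 = (5 + 5)/6 = (⅙)*10 = 5/3 ≈ 1.6667)
A(z) = 5*z²*(-2 + z)/3 (A(z) = (z*(5/3))*(z*(-2 + z)) = (5*z/3)*(z*(-2 + z)) = 5*z²*(-2 + z)/3)
A(39) + 5624 = (5/3)*39²*(-2 + 39) + 5624 = (5/3)*1521*37 + 5624 = 93795 + 5624 = 99419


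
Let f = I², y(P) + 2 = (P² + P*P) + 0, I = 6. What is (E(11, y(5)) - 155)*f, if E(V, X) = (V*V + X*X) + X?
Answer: 83448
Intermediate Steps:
y(P) = -2 + 2*P² (y(P) = -2 + ((P² + P*P) + 0) = -2 + ((P² + P²) + 0) = -2 + (2*P² + 0) = -2 + 2*P²)
f = 36 (f = 6² = 36)
E(V, X) = X + V² + X² (E(V, X) = (V² + X²) + X = X + V² + X²)
(E(11, y(5)) - 155)*f = (((-2 + 2*5²) + 11² + (-2 + 2*5²)²) - 155)*36 = (((-2 + 2*25) + 121 + (-2 + 2*25)²) - 155)*36 = (((-2 + 50) + 121 + (-2 + 50)²) - 155)*36 = ((48 + 121 + 48²) - 155)*36 = ((48 + 121 + 2304) - 155)*36 = (2473 - 155)*36 = 2318*36 = 83448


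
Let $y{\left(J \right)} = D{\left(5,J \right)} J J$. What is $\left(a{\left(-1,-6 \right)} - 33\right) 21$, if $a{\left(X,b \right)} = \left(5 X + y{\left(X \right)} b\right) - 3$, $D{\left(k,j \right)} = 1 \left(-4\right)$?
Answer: $-357$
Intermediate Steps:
$D{\left(k,j \right)} = -4$
$y{\left(J \right)} = - 4 J^{2}$ ($y{\left(J \right)} = - 4 J J = - 4 J^{2}$)
$a{\left(X,b \right)} = -3 + 5 X - 4 b X^{2}$ ($a{\left(X,b \right)} = \left(5 X + - 4 X^{2} b\right) - 3 = \left(5 X - 4 b X^{2}\right) - 3 = -3 + 5 X - 4 b X^{2}$)
$\left(a{\left(-1,-6 \right)} - 33\right) 21 = \left(\left(-3 + 5 \left(-1\right) - - 24 \left(-1\right)^{2}\right) - 33\right) 21 = \left(\left(-3 - 5 - \left(-24\right) 1\right) - 33\right) 21 = \left(\left(-3 - 5 + 24\right) - 33\right) 21 = \left(16 - 33\right) 21 = \left(-17\right) 21 = -357$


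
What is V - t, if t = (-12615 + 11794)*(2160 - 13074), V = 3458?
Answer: -8956936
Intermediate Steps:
t = 8960394 (t = -821*(-10914) = 8960394)
V - t = 3458 - 1*8960394 = 3458 - 8960394 = -8956936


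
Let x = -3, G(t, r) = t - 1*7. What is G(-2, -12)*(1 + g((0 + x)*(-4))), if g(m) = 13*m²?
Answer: -16857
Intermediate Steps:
G(t, r) = -7 + t (G(t, r) = t - 7 = -7 + t)
G(-2, -12)*(1 + g((0 + x)*(-4))) = (-7 - 2)*(1 + 13*((0 - 3)*(-4))²) = -9*(1 + 13*(-3*(-4))²) = -9*(1 + 13*12²) = -9*(1 + 13*144) = -9*(1 + 1872) = -9*1873 = -16857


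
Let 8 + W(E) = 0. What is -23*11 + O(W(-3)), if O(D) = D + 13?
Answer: -248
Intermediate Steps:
W(E) = -8 (W(E) = -8 + 0 = -8)
O(D) = 13 + D
-23*11 + O(W(-3)) = -23*11 + (13 - 8) = -253 + 5 = -248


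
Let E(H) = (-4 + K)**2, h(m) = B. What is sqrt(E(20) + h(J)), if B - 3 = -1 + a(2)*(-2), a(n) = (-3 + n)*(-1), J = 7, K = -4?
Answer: 8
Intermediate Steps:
a(n) = 3 - n
B = 0 (B = 3 + (-1 + (3 - 1*2)*(-2)) = 3 + (-1 + (3 - 2)*(-2)) = 3 + (-1 + 1*(-2)) = 3 + (-1 - 2) = 3 - 3 = 0)
h(m) = 0
E(H) = 64 (E(H) = (-4 - 4)**2 = (-8)**2 = 64)
sqrt(E(20) + h(J)) = sqrt(64 + 0) = sqrt(64) = 8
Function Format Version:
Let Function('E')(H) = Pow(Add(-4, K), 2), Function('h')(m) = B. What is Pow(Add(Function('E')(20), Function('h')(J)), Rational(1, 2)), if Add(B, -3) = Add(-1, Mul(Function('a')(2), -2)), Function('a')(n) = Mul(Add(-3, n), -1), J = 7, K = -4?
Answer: 8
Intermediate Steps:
Function('a')(n) = Add(3, Mul(-1, n))
B = 0 (B = Add(3, Add(-1, Mul(Add(3, Mul(-1, 2)), -2))) = Add(3, Add(-1, Mul(Add(3, -2), -2))) = Add(3, Add(-1, Mul(1, -2))) = Add(3, Add(-1, -2)) = Add(3, -3) = 0)
Function('h')(m) = 0
Function('E')(H) = 64 (Function('E')(H) = Pow(Add(-4, -4), 2) = Pow(-8, 2) = 64)
Pow(Add(Function('E')(20), Function('h')(J)), Rational(1, 2)) = Pow(Add(64, 0), Rational(1, 2)) = Pow(64, Rational(1, 2)) = 8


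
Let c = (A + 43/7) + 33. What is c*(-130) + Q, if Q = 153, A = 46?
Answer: -76409/7 ≈ -10916.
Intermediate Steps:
c = 596/7 (c = (46 + 43/7) + 33 = 365/7 + 33 = 596/7 ≈ 85.143)
c*(-130) + Q = (596/7)*(-130) + 153 = -77480/7 + 153 = -76409/7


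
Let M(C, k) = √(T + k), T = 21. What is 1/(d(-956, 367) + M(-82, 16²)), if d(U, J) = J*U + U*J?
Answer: -701704/492388503339 - √277/492388503339 ≈ -1.4251e-6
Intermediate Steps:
M(C, k) = √(21 + k)
d(U, J) = 2*J*U (d(U, J) = J*U + J*U = 2*J*U)
1/(d(-956, 367) + M(-82, 16²)) = 1/(2*367*(-956) + √(21 + 16²)) = 1/(-701704 + √(21 + 256)) = 1/(-701704 + √277)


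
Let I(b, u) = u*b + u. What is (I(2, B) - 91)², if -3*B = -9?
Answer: 6724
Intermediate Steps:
B = 3 (B = -⅓*(-9) = 3)
I(b, u) = u + b*u (I(b, u) = b*u + u = u + b*u)
(I(2, B) - 91)² = (3*(1 + 2) - 91)² = (3*3 - 91)² = (9 - 91)² = (-82)² = 6724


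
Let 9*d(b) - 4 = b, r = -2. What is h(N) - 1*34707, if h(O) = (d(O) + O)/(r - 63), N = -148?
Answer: -2255791/65 ≈ -34705.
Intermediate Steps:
d(b) = 4/9 + b/9
h(O) = -4/585 - 2*O/117 (h(O) = ((4/9 + O/9) + O)/(-2 - 63) = (4/9 + 10*O/9)/(-65) = (4/9 + 10*O/9)*(-1/65) = -4/585 - 2*O/117)
h(N) - 1*34707 = (-4/585 - 2/117*(-148)) - 1*34707 = (-4/585 + 296/117) - 34707 = 164/65 - 34707 = -2255791/65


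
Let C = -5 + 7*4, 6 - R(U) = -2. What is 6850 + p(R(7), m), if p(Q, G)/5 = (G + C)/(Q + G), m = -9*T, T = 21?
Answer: 1240680/181 ≈ 6854.6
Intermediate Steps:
m = -189 (m = -9*21 = -189)
R(U) = 8 (R(U) = 6 - 1*(-2) = 6 + 2 = 8)
C = 23 (C = -5 + 28 = 23)
p(Q, G) = 5*(23 + G)/(G + Q) (p(Q, G) = 5*((G + 23)/(Q + G)) = 5*((23 + G)/(G + Q)) = 5*(23 + G)/(G + Q))
6850 + p(R(7), m) = 6850 + 5*(23 - 189)/(-189 + 8) = 6850 + 5*(-166)/(-181) = 6850 + 5*(-1/181)*(-166) = 6850 + 830/181 = 1240680/181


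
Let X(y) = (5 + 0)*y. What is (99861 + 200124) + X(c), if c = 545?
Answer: 302710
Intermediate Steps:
X(y) = 5*y
(99861 + 200124) + X(c) = (99861 + 200124) + 5*545 = 299985 + 2725 = 302710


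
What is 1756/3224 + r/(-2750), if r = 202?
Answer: 522219/1108250 ≈ 0.47121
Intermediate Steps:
1756/3224 + r/(-2750) = 1756/3224 + 202/(-2750) = 1756*(1/3224) + 202*(-1/2750) = 439/806 - 101/1375 = 522219/1108250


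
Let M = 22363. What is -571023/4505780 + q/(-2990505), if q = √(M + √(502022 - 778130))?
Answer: -571023/4505780 - √(22363 + 2*I*√69027)/2990505 ≈ -0.12678 - 5.8745e-7*I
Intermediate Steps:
q = √(22363 + 2*I*√69027) (q = √(22363 + √(502022 - 778130)) = √(22363 + √(-276108)) = √(22363 + 2*I*√69027) ≈ 149.55 + 1.757*I)
-571023/4505780 + q/(-2990505) = -571023/4505780 + √(22363 + 2*I*√69027)/(-2990505) = -571023*1/4505780 + √(22363 + 2*I*√69027)*(-1/2990505) = -571023/4505780 - √(22363 + 2*I*√69027)/2990505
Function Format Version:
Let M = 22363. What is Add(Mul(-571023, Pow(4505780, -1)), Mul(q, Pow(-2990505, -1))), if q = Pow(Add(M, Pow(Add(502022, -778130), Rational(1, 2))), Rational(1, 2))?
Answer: Add(Rational(-571023, 4505780), Mul(Rational(-1, 2990505), Pow(Add(22363, Mul(2, I, Pow(69027, Rational(1, 2)))), Rational(1, 2)))) ≈ Add(-0.12678, Mul(-5.8745e-7, I))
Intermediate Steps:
q = Pow(Add(22363, Mul(2, I, Pow(69027, Rational(1, 2)))), Rational(1, 2)) (q = Pow(Add(22363, Pow(Add(502022, -778130), Rational(1, 2))), Rational(1, 2)) = Pow(Add(22363, Pow(-276108, Rational(1, 2))), Rational(1, 2)) = Pow(Add(22363, Mul(2, I, Pow(69027, Rational(1, 2)))), Rational(1, 2)) ≈ Add(149.55, Mul(1.757, I)))
Add(Mul(-571023, Pow(4505780, -1)), Mul(q, Pow(-2990505, -1))) = Add(Mul(-571023, Pow(4505780, -1)), Mul(Pow(Add(22363, Mul(2, I, Pow(69027, Rational(1, 2)))), Rational(1, 2)), Pow(-2990505, -1))) = Add(Mul(-571023, Rational(1, 4505780)), Mul(Pow(Add(22363, Mul(2, I, Pow(69027, Rational(1, 2)))), Rational(1, 2)), Rational(-1, 2990505))) = Add(Rational(-571023, 4505780), Mul(Rational(-1, 2990505), Pow(Add(22363, Mul(2, I, Pow(69027, Rational(1, 2)))), Rational(1, 2))))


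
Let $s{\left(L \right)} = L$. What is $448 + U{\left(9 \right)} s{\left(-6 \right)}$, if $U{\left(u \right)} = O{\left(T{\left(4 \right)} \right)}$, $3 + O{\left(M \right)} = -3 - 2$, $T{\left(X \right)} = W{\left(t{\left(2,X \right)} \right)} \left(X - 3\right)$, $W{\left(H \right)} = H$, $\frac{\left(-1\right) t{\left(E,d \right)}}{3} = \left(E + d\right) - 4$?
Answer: $496$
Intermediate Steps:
$t{\left(E,d \right)} = 12 - 3 E - 3 d$ ($t{\left(E,d \right)} = - 3 \left(\left(E + d\right) - 4\right) = - 3 \left(-4 + E + d\right) = 12 - 3 E - 3 d$)
$T{\left(X \right)} = \left(-3 + X\right) \left(6 - 3 X\right)$ ($T{\left(X \right)} = \left(12 - 6 - 3 X\right) \left(X - 3\right) = \left(12 - 6 - 3 X\right) \left(-3 + X\right) = \left(6 - 3 X\right) \left(-3 + X\right) = \left(-3 + X\right) \left(6 - 3 X\right)$)
$O{\left(M \right)} = -8$ ($O{\left(M \right)} = -3 - 5 = -8$)
$U{\left(u \right)} = -8$
$448 + U{\left(9 \right)} s{\left(-6 \right)} = 448 - -48 = 448 + 48 = 496$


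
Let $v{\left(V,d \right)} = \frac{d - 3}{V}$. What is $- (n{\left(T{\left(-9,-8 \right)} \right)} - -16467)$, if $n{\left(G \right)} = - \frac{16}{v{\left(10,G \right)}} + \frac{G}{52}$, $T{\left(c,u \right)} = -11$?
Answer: $- \frac{5998071}{364} \approx -16478.0$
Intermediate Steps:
$v{\left(V,d \right)} = \frac{-3 + d}{V}$
$n{\left(G \right)} = - \frac{16}{- \frac{3}{10} + \frac{G}{10}} + \frac{G}{52}$ ($n{\left(G \right)} = - \frac{16}{\frac{1}{10} \left(-3 + G\right)} + \frac{G}{52} = - \frac{16}{\frac{1}{10} \left(-3 + G\right)} + G \frac{1}{52} = - \frac{16}{- \frac{3}{10} + \frac{G}{10}} + \frac{G}{52}$)
$- (n{\left(T{\left(-9,-8 \right)} \right)} - -16467) = - (\frac{-8320 - 11 \left(-3 - 11\right)}{52 \left(-3 - 11\right)} - -16467) = - (\frac{-8320 - -154}{52 \left(-14\right)} + 16467) = - (\frac{1}{52} \left(- \frac{1}{14}\right) \left(-8320 + 154\right) + 16467) = - (\frac{1}{52} \left(- \frac{1}{14}\right) \left(-8166\right) + 16467) = - (\frac{4083}{364} + 16467) = \left(-1\right) \frac{5998071}{364} = - \frac{5998071}{364}$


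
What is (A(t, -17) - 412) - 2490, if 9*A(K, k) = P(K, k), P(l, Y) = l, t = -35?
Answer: -26153/9 ≈ -2905.9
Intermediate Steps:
A(K, k) = K/9
(A(t, -17) - 412) - 2490 = ((⅑)*(-35) - 412) - 2490 = (-35/9 - 412) - 2490 = -3743/9 - 2490 = -26153/9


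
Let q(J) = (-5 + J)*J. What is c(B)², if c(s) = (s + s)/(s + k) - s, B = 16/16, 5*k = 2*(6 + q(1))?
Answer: 1/81 ≈ 0.012346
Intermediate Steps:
q(J) = J*(-5 + J)
k = ⅘ (k = (2*(6 + 1*(-5 + 1)))/5 = (2*(6 + 1*(-4)))/5 = (2*(6 - 4))/5 = (2*2)/5 = (⅕)*4 = ⅘ ≈ 0.80000)
B = 1 (B = 16*(1/16) = 1)
c(s) = -s + 2*s/(⅘ + s) (c(s) = (s + s)/(s + ⅘) - s = (2*s)/(⅘ + s) - s = 2*s/(⅘ + s) - s = -s + 2*s/(⅘ + s))
c(B)² = (1*(6 - 5*1)/(4 + 5*1))² = (1*(6 - 5)/(4 + 5))² = (1*1/9)² = (1*(⅑)*1)² = (⅑)² = 1/81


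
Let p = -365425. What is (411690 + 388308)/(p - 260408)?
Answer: -266666/208611 ≈ -1.2783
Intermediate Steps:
(411690 + 388308)/(p - 260408) = (411690 + 388308)/(-365425 - 260408) = 799998/(-625833) = 799998*(-1/625833) = -266666/208611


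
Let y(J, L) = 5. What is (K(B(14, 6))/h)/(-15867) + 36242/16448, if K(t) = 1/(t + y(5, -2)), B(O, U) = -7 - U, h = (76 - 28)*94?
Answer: 324329223353/147192954624 ≈ 2.2034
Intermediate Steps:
h = 4512 (h = 48*94 = 4512)
K(t) = 1/(5 + t) (K(t) = 1/(t + 5) = 1/(5 + t))
(K(B(14, 6))/h)/(-15867) + 36242/16448 = (1/((5 + (-7 - 1*6))*4512))/(-15867) + 36242/16448 = ((1/4512)/(5 + (-7 - 6)))*(-1/15867) + 36242*(1/16448) = ((1/4512)/(5 - 13))*(-1/15867) + 18121/8224 = ((1/4512)/(-8))*(-1/15867) + 18121/8224 = -⅛*1/4512*(-1/15867) + 18121/8224 = -1/36096*(-1/15867) + 18121/8224 = 1/572735232 + 18121/8224 = 324329223353/147192954624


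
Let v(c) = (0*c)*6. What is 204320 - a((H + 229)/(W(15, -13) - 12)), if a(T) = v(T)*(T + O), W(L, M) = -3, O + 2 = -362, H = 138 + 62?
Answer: 204320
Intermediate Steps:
H = 200
v(c) = 0 (v(c) = 0*6 = 0)
O = -364 (O = -2 - 362 = -364)
a(T) = 0 (a(T) = 0*(T - 364) = 0*(-364 + T) = 0)
204320 - a((H + 229)/(W(15, -13) - 12)) = 204320 - 1*0 = 204320 + 0 = 204320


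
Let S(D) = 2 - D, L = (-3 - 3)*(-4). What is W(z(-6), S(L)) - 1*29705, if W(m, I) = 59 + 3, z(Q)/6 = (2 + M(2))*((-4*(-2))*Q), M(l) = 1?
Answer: -29643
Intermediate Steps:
L = 24 (L = -6*(-4) = 24)
z(Q) = 144*Q (z(Q) = 6*((2 + 1)*((-4*(-2))*Q)) = 6*(3*(8*Q)) = 6*(24*Q) = 144*Q)
W(m, I) = 62
W(z(-6), S(L)) - 1*29705 = 62 - 1*29705 = 62 - 29705 = -29643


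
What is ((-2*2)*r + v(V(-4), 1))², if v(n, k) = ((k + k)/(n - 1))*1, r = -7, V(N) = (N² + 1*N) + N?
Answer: 39204/49 ≈ 800.08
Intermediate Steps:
V(N) = N² + 2*N (V(N) = (N² + N) + N = (N + N²) + N = N² + 2*N)
v(n, k) = 2*k/(-1 + n) (v(n, k) = ((2*k)/(-1 + n))*1 = (2*k/(-1 + n))*1 = 2*k/(-1 + n))
((-2*2)*r + v(V(-4), 1))² = (-2*2*(-7) + 2*1/(-1 - 4*(2 - 4)))² = (-4*(-7) + 2*1/(-1 - 4*(-2)))² = (28 + 2*1/(-1 + 8))² = (28 + 2*1/7)² = (28 + 2*1*(⅐))² = (28 + 2/7)² = (198/7)² = 39204/49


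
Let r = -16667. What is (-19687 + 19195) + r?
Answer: -17159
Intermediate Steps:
(-19687 + 19195) + r = (-19687 + 19195) - 16667 = -492 - 16667 = -17159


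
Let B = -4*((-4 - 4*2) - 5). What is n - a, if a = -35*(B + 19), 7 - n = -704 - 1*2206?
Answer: 5962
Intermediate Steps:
n = 2917 (n = 7 - (-704 - 1*2206) = 7 - (-704 - 2206) = 7 - 1*(-2910) = 7 + 2910 = 2917)
B = 68 (B = -4*((-4 - 1*8) - 5) = -4*((-4 - 8) - 5) = -4*(-12 - 5) = -4*(-17) = 68)
a = -3045 (a = -35*(68 + 19) = -35*87 = -3045)
n - a = 2917 - 1*(-3045) = 2917 + 3045 = 5962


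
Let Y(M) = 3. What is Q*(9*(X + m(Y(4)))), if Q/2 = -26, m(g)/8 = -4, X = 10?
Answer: 10296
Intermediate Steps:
m(g) = -32 (m(g) = 8*(-4) = -32)
Q = -52 (Q = 2*(-26) = -52)
Q*(9*(X + m(Y(4)))) = -468*(10 - 32) = -468*(-22) = -52*(-198) = 10296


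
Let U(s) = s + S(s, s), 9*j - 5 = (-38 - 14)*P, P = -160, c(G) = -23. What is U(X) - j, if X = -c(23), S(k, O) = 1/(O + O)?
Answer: -41491/46 ≈ -901.98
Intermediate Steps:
S(k, O) = 1/(2*O)
X = 23 (X = -1*(-23) = 23)
j = 925 (j = 5/9 + ((-38 - 14)*(-160))/9 = 5/9 + (-52*(-160))/9 = 5/9 + (1/9)*8320 = 5/9 + 8320/9 = 925)
U(s) = s + 1/(2*s)
U(X) - j = (23 + (1/2)/23) - 1*925 = (23 + (1/2)*(1/23)) - 925 = (23 + 1/46) - 925 = 1059/46 - 925 = -41491/46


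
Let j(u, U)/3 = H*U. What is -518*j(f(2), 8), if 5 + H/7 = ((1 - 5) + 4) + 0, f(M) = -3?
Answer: 435120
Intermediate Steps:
H = -35 (H = -35 + 7*(((1 - 5) + 4) + 0) = -35 + 7*((-4 + 4) + 0) = -35 + 7*(0 + 0) = -35 + 7*0 = -35 + 0 = -35)
j(u, U) = -105*U (j(u, U) = 3*(-35*U) = -105*U)
-518*j(f(2), 8) = -(-54390)*8 = -518*(-840) = 435120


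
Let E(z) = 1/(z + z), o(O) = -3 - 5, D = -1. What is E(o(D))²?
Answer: 1/256 ≈ 0.0039063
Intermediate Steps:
o(O) = -8
E(z) = 1/(2*z)
E(o(D))² = ((½)/(-8))² = ((½)*(-⅛))² = (-1/16)² = 1/256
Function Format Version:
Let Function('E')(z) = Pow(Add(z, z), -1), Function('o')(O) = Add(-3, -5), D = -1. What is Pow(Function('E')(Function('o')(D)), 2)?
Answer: Rational(1, 256) ≈ 0.0039063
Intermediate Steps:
Function('o')(O) = -8
Function('E')(z) = Mul(Rational(1, 2), Pow(z, -1)) (Function('E')(z) = Pow(Mul(2, z), -1) = Mul(Rational(1, 2), Pow(z, -1)))
Pow(Function('E')(Function('o')(D)), 2) = Pow(Mul(Rational(1, 2), Pow(-8, -1)), 2) = Pow(Mul(Rational(1, 2), Rational(-1, 8)), 2) = Pow(Rational(-1, 16), 2) = Rational(1, 256)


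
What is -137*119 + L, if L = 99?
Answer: -16204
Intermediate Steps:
-137*119 + L = -137*119 + 99 = -16303 + 99 = -16204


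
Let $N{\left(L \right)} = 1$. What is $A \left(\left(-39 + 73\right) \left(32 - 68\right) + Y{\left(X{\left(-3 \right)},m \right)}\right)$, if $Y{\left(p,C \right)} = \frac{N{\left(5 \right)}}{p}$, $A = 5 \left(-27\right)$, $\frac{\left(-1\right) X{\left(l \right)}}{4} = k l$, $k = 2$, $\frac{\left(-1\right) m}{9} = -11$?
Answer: $\frac{1321875}{8} \approx 1.6523 \cdot 10^{5}$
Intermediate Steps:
$m = 99$ ($m = \left(-9\right) \left(-11\right) = 99$)
$X{\left(l \right)} = - 8 l$ ($X{\left(l \right)} = - 4 \cdot 2 l = - 8 l$)
$A = -135$
$Y{\left(p,C \right)} = \frac{1}{p}$ ($Y{\left(p,C \right)} = 1 \frac{1}{p} = \frac{1}{p}$)
$A \left(\left(-39 + 73\right) \left(32 - 68\right) + Y{\left(X{\left(-3 \right)},m \right)}\right) = - 135 \left(\left(-39 + 73\right) \left(32 - 68\right) + \frac{1}{\left(-8\right) \left(-3\right)}\right) = - 135 \left(34 \left(-36\right) + \frac{1}{24}\right) = - 135 \left(-1224 + \frac{1}{24}\right) = \left(-135\right) \left(- \frac{29375}{24}\right) = \frac{1321875}{8}$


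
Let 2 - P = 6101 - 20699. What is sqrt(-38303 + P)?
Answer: I*sqrt(23703) ≈ 153.96*I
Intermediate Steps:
P = 14600 (P = 2 - (6101 - 20699) = 2 - 1*(-14598) = 2 + 14598 = 14600)
sqrt(-38303 + P) = sqrt(-38303 + 14600) = sqrt(-23703) = I*sqrt(23703)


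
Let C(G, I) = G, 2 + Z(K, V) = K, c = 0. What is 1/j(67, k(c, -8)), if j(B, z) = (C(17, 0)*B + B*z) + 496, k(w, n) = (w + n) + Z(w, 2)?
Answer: 1/965 ≈ 0.0010363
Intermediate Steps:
Z(K, V) = -2 + K
k(w, n) = -2 + n + 2*w (k(w, n) = (w + n) + (-2 + w) = (n + w) + (-2 + w) = -2 + n + 2*w)
j(B, z) = 496 + 17*B + B*z (j(B, z) = (17*B + B*z) + 496 = 496 + 17*B + B*z)
1/j(67, k(c, -8)) = 1/(496 + 17*67 + 67*(-2 - 8 + 2*0)) = 1/(496 + 1139 + 67*(-2 - 8 + 0)) = 1/(496 + 1139 + 67*(-10)) = 1/(496 + 1139 - 670) = 1/965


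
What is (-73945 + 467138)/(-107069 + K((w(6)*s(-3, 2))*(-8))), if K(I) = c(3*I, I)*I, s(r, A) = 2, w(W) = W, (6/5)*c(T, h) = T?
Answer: -393193/84029 ≈ -4.6793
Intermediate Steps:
c(T, h) = 5*T/6
K(I) = 5*I²/2 (K(I) = (5*(3*I)/6)*I = (5*I/2)*I = 5*I²/2)
(-73945 + 467138)/(-107069 + K((w(6)*s(-3, 2))*(-8))) = (-73945 + 467138)/(-107069 + 5*((6*2)*(-8))²/2) = 393193/(-107069 + 5*(12*(-8))²/2) = 393193/(-107069 + (5/2)*(-96)²) = 393193/(-107069 + (5/2)*9216) = 393193/(-107069 + 23040) = 393193/(-84029) = 393193*(-1/84029) = -393193/84029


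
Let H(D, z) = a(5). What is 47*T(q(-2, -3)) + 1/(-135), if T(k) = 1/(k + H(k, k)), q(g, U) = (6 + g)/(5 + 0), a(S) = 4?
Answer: 10567/1080 ≈ 9.7843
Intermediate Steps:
q(g, U) = 6/5 + g/5 (q(g, U) = (6 + g)/5 = (6 + g)*(1/5) = 6/5 + g/5)
H(D, z) = 4
T(k) = 1/(4 + k) (T(k) = 1/(k + 4) = 1/(4 + k))
47*T(q(-2, -3)) + 1/(-135) = 47/(4 + (6/5 + (1/5)*(-2))) + 1/(-135) = 47/(4 + (6/5 - 2/5)) - 1/135 = 47/(4 + 4/5) - 1/135 = 47/(24/5) - 1/135 = 47*(5/24) - 1/135 = 235/24 - 1/135 = 10567/1080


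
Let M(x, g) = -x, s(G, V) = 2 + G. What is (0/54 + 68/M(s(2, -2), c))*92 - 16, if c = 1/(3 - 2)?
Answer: -1580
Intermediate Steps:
c = 1 (c = 1/1 = 1)
(0/54 + 68/M(s(2, -2), c))*92 - 16 = (0/54 + 68/((-(2 + 2))))*92 - 16 = (0*(1/54) + 68/((-1*4)))*92 - 16 = (0 + 68/(-4))*92 - 16 = (0 + 68*(-¼))*92 - 16 = (0 - 17)*92 - 16 = -17*92 - 16 = -1564 - 16 = -1580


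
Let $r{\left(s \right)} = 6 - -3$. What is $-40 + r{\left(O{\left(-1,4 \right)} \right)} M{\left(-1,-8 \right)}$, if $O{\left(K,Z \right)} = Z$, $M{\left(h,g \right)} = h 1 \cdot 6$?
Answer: $-94$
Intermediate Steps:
$M{\left(h,g \right)} = 6 h$ ($M{\left(h,g \right)} = h 6 = 6 h$)
$r{\left(s \right)} = 9$ ($r{\left(s \right)} = 6 + 3 = 9$)
$-40 + r{\left(O{\left(-1,4 \right)} \right)} M{\left(-1,-8 \right)} = -40 + 9 \cdot 6 \left(-1\right) = -40 + 9 \left(-6\right) = -40 - 54 = -94$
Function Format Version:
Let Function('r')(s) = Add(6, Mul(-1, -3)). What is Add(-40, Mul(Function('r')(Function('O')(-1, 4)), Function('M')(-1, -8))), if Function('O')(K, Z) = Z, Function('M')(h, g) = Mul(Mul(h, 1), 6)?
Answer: -94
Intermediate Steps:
Function('M')(h, g) = Mul(6, h) (Function('M')(h, g) = Mul(h, 6) = Mul(6, h))
Function('r')(s) = 9 (Function('r')(s) = Add(6, 3) = 9)
Add(-40, Mul(Function('r')(Function('O')(-1, 4)), Function('M')(-1, -8))) = Add(-40, Mul(9, Mul(6, -1))) = Add(-40, Mul(9, -6)) = Add(-40, -54) = -94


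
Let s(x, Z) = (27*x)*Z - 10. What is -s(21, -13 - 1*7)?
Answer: 11350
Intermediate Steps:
s(x, Z) = -10 + 27*Z*x (s(x, Z) = 27*Z*x - 10 = -10 + 27*Z*x)
-s(21, -13 - 1*7) = -(-10 + 27*(-13 - 1*7)*21) = -(-10 + 27*(-13 - 7)*21) = -(-10 + 27*(-20)*21) = -(-10 - 11340) = -1*(-11350) = 11350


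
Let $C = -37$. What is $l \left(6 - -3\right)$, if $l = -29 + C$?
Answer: $-594$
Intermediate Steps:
$l = -66$ ($l = -29 - 37 = -66$)
$l \left(6 - -3\right) = - 66 \left(6 - -3\right) = - 66 \left(6 + 3\right) = \left(-66\right) 9 = -594$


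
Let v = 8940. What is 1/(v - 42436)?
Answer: -1/33496 ≈ -2.9854e-5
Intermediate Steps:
1/(v - 42436) = 1/(8940 - 42436) = 1/(-33496) = -1/33496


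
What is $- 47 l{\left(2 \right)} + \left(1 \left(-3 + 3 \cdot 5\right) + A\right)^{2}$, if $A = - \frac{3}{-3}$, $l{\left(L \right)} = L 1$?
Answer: $75$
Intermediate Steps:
$l{\left(L \right)} = L$
$A = 1$ ($A = \left(-3\right) \left(- \frac{1}{3}\right) = 1$)
$- 47 l{\left(2 \right)} + \left(1 \left(-3 + 3 \cdot 5\right) + A\right)^{2} = \left(-47\right) 2 + \left(1 \left(-3 + 3 \cdot 5\right) + 1\right)^{2} = -94 + \left(1 \left(-3 + 15\right) + 1\right)^{2} = -94 + \left(1 \cdot 12 + 1\right)^{2} = -94 + \left(12 + 1\right)^{2} = -94 + 13^{2} = -94 + 169 = 75$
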